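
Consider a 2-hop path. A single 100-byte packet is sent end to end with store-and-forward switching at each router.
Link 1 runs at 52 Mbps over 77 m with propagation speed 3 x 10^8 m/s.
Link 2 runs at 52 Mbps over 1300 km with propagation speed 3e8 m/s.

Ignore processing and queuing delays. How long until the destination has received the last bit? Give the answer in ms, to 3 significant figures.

4.36 ms

L = 100 × 8 = 800 bits.
Transmission delay per hop = L/R = 800/52000000 = 0.0153846 ms; 2 hops → 0.0307692 ms.
Propagation delays (d/s per hop): 0.000256667, 4.33333 ms; sum = 4.33359 ms.
End-to-end = 4.36 ms.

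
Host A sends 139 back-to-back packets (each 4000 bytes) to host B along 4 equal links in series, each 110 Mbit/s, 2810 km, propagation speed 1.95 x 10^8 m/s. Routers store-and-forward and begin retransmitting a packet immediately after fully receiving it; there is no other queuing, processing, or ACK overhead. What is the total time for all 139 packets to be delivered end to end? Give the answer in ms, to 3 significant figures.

99.0 ms

Per-hop transmission t_tx = L/R = 32000/110000000 = 0.290909 ms.
Per-hop propagation t_prop = 2810000/195000000 = 14.4103 ms.
Pipeline fill: first packet needs 4·t_tx to clear all hops; remaining 138 packets each add one t_tx.
Total = (4+139-1)·t_tx + 4·t_prop = 142·0.290909 + 4·14.4103 = 99.0 ms.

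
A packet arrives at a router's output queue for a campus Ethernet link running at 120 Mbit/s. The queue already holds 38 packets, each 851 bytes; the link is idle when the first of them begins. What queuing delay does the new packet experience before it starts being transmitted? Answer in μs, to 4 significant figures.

Each queued packet: L/R = 6808/120000000 = 56.7333 μs.
38 queued → 2155.87 μs.
Queuing delay = 2156 μs.

2156 μs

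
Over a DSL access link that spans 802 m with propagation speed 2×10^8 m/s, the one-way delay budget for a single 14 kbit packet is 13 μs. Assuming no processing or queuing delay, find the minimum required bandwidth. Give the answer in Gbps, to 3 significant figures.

1.56 Gbps

Propagation delay = 802 / 200000000 = 4.01 μs.
Transmission budget = 13 − 4.01 = 8.99 μs.
R ≥ L / t_tx = 14000 bits / 8.99e-06 s = 1.56 Gbps.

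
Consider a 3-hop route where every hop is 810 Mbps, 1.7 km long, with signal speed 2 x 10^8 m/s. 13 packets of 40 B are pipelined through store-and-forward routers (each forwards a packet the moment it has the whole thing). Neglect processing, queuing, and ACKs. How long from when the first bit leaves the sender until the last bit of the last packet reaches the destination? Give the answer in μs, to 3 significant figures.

31.4 μs

Per-hop transmission t_tx = L/R = 320/810000000 = 0.395062 μs.
Per-hop propagation t_prop = 1700/200000000 = 8.5 μs.
Pipeline fill: first packet needs 3·t_tx to clear all hops; remaining 12 packets each add one t_tx.
Total = (3+13-1)·t_tx + 3·t_prop = 15·0.395062 + 3·8.5 = 31.4 μs.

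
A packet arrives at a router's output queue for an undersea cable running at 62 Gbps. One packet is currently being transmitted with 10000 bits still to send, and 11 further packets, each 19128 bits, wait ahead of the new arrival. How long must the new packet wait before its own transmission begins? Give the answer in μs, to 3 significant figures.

3.55 μs

Each queued packet: L/R = 19128/62000000000 = 0.308516 μs.
11 queued → 3.39368 μs.
Plus remaining 10000 bits of current packet: 0.16129 μs.
Queuing delay = 3.55 μs.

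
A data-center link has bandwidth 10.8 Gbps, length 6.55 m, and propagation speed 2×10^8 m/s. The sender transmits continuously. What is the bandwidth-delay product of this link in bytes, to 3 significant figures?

44.2 bytes

Propagation delay = 6.55 / 200000000 = 3.275e-08 s.
BDP = R × t_prop = 10800000000 × 3.275e-08 = 353.7 bits.
In bytes: 353.7/8 = 44.2 bytes.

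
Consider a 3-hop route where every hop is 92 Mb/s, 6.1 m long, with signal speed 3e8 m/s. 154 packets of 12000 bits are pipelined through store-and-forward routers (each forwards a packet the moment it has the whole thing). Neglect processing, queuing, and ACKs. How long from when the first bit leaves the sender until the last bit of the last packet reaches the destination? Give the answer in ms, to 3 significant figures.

20.3 ms

Per-hop transmission t_tx = L/R = 12000/92000000 = 0.130435 ms.
Per-hop propagation t_prop = 6.1/300000000 = 2.03333e-05 ms.
Pipeline fill: first packet needs 3·t_tx to clear all hops; remaining 153 packets each add one t_tx.
Total = (3+154-1)·t_tx + 3·t_prop = 156·0.130435 + 3·2.03333e-05 = 20.3 ms.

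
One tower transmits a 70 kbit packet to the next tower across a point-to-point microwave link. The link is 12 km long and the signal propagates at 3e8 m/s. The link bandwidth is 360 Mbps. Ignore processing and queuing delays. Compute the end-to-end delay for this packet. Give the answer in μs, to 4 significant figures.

L = 70000 bits.
Transmission delay = L/R = 70000 / 360000000 = 194.444 μs.
Propagation delay = d/s = 12000 m / 300000000 m/s = 40 μs.
Total = 234.4 μs.

234.4 μs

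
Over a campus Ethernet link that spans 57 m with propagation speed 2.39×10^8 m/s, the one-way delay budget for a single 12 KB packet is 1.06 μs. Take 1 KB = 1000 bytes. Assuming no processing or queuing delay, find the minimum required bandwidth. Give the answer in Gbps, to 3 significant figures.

L = 96000 bits.
Propagation delay = 57 / 239000000 = 0.238494 μs.
Transmission budget = 1.06 − 0.238494 = 0.821506 μs.
R ≥ L / t_tx = 96000 bits / 8.21506e-07 s = 117 Gbps.

117 Gbps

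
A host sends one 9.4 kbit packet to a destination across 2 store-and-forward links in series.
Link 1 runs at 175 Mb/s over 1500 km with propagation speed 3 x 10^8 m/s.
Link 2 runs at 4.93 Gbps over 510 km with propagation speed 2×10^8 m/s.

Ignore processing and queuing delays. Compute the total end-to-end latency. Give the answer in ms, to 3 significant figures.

7.61 ms

L = 9400 bits.
Transmission delays (L/R per hop): 0.0537143, 0.00190669 ms; sum = 0.055621 ms.
Propagation delays (d/s per hop): 5, 2.55 ms; sum = 7.55 ms.
End-to-end = 7.61 ms.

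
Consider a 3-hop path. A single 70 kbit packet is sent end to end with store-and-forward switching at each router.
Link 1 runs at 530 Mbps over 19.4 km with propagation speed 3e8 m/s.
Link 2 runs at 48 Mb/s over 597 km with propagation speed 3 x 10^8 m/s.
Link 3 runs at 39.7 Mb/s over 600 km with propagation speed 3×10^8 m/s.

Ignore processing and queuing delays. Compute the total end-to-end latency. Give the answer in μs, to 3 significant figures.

7410 μs

L = 70000 bits.
Transmission delays (L/R per hop): 132.075, 1458.33, 1763.22 μs; sum = 3353.63 μs.
Propagation delays (d/s per hop): 64.6667, 1990, 2000 μs; sum = 4054.67 μs.
End-to-end = 7410 μs.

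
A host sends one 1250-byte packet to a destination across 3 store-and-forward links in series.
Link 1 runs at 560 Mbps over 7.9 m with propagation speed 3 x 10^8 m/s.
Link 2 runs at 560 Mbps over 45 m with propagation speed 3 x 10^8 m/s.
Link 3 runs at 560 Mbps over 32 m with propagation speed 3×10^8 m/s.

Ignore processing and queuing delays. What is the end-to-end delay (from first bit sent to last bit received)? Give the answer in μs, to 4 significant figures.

53.85 μs

L = 1250 × 8 = 10000 bits.
Transmission delay per hop = L/R = 10000/560000000 = 17.8571 μs; 3 hops → 53.5714 μs.
Propagation delays (d/s per hop): 0.0263333, 0.15, 0.106667 μs; sum = 0.283 μs.
End-to-end = 53.85 μs.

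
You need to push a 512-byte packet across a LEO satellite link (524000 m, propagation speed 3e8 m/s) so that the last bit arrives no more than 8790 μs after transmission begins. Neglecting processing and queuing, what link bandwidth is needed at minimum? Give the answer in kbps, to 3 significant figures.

582 kbps

L = 4096 bits.
Propagation delay = 524000 / 300000000 = 1746.67 μs.
Transmission budget = 8790 − 1746.67 = 7043.33 μs.
R ≥ L / t_tx = 4096 bits / 0.00704333 s = 582 kbps.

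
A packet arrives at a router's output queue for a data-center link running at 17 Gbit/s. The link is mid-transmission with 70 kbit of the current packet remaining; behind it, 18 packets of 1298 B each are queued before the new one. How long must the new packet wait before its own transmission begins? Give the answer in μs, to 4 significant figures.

15.11 μs

Each queued packet: L/R = 10384/17000000000 = 0.610824 μs.
18 queued → 10.9948 μs.
Plus remaining 70000 bits of current packet: 4.11765 μs.
Queuing delay = 15.11 μs.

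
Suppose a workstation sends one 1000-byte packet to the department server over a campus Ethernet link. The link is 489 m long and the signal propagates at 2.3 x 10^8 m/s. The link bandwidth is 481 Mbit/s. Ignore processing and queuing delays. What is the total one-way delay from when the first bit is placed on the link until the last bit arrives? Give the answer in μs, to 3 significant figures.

18.8 μs

L = 1000 × 8 = 8000 bits.
Transmission delay = L/R = 8000 / 481000000 = 16.632 μs.
Propagation delay = d/s = 489 m / 2.3e+08 m/s = 2.12609 μs.
Total = 18.8 μs.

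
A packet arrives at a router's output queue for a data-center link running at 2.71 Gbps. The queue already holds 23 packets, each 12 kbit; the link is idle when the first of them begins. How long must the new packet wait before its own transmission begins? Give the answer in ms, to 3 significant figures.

0.102 ms

Each queued packet: L/R = 12000/2710000000 = 0.00442804 ms.
23 queued → 0.101845 ms.
Queuing delay = 0.102 ms.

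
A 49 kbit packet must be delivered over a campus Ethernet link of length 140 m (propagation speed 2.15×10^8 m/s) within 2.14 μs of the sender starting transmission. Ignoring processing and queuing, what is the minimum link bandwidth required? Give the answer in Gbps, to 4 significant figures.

Propagation delay = 140 / 215000000 = 0.651163 μs.
Transmission budget = 2.14 − 0.651163 = 1.48884 μs.
R ≥ L / t_tx = 49000 bits / 1.48884e-06 s = 32.91 Gbps.

32.91 Gbps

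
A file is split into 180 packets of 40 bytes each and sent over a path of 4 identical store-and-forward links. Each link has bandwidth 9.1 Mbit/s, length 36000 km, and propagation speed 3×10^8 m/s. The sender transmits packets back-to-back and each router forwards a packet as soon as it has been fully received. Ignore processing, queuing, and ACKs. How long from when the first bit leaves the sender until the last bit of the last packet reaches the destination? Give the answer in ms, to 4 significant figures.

Per-hop transmission t_tx = L/R = 320/9100000 = 0.0351648 ms.
Per-hop propagation t_prop = 36000000/300000000 = 120 ms.
Pipeline fill: first packet needs 4·t_tx to clear all hops; remaining 179 packets each add one t_tx.
Total = (4+180-1)·t_tx + 4·t_prop = 183·0.0351648 + 4·120 = 486.4 ms.

486.4 ms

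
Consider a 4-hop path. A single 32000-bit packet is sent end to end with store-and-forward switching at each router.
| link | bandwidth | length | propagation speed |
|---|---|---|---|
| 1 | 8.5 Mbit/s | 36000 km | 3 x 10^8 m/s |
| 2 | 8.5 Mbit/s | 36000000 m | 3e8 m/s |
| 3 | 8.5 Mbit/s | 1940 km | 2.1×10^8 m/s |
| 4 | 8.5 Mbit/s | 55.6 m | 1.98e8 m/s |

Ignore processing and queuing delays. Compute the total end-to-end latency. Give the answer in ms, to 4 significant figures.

264.3 ms

Transmission delay per hop = L/R = 32000/8500000 = 3.76471 ms; 4 hops → 15.0588 ms.
Propagation delays (d/s per hop): 120, 120, 9.2381, 0.000280808 ms; sum = 249.238 ms.
End-to-end = 264.3 ms.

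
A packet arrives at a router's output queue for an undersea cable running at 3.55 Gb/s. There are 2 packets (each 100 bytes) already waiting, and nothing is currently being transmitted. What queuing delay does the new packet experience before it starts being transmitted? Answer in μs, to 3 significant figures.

0.451 μs

Each queued packet: L/R = 800/3550000000 = 0.225352 μs.
2 queued → 0.450704 μs.
Queuing delay = 0.451 μs.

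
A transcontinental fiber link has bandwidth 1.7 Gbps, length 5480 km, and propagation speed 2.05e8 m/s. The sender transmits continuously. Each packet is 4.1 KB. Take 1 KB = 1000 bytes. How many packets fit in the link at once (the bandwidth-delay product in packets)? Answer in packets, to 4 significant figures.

Propagation delay = 5480000 / 2.05e+08 = 0.0267317 s.
BDP = R × t_prop = 1700000000 × 0.0267317 = 45443900 bits.
In packets of 32800 bits: 1385 packets.

1385 packets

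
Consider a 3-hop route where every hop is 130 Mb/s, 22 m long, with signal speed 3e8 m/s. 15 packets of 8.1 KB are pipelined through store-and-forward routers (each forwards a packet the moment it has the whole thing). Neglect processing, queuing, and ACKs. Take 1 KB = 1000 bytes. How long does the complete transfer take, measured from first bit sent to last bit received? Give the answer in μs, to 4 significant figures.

Per-hop transmission t_tx = L/R = 64800/130000000 = 498.462 μs.
Per-hop propagation t_prop = 22/300000000 = 0.0733333 μs.
Pipeline fill: first packet needs 3·t_tx to clear all hops; remaining 14 packets each add one t_tx.
Total = (3+15-1)·t_tx + 3·t_prop = 17·498.462 + 3·0.0733333 = 8474 μs.

8474 μs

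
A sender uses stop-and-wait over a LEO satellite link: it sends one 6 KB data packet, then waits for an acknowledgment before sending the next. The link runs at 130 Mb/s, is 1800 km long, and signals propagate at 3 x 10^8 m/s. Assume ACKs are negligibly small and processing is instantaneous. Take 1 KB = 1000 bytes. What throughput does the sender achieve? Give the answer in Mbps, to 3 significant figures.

3.88 Mbps

t_tx = L/R = 48000/130000000 = 0.000369231 s.
t_prop = 1800000/300000000 = 0.006 s; RTT = 0.012 s.
Cycle = t_tx + RTT = 0.0123692 s.
Throughput = L / cycle = 48000 / 0.0123692 = 3.88 Mbps.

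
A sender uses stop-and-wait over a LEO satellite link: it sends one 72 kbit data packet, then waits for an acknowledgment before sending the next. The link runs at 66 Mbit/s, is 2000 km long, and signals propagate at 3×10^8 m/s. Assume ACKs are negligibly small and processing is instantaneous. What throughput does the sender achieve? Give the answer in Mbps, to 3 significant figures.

t_tx = L/R = 72000/66000000 = 0.00109091 s.
t_prop = 2000000/300000000 = 0.00666667 s; RTT = 0.0133333 s.
Cycle = t_tx + RTT = 0.0144242 s.
Throughput = L / cycle = 72000 / 0.0144242 = 4.99 Mbps.

4.99 Mbps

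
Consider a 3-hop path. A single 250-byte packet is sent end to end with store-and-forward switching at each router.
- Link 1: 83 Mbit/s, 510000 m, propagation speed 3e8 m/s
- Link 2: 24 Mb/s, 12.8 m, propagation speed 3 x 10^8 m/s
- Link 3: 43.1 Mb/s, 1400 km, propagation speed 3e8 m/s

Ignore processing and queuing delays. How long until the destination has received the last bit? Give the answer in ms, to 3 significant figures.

L = 250 × 8 = 2000 bits.
Transmission delays (L/R per hop): 0.0240964, 0.0833333, 0.0464037 ms; sum = 0.153833 ms.
Propagation delays (d/s per hop): 1.7, 4.26667e-05, 4.66667 ms; sum = 6.36671 ms.
End-to-end = 6.52 ms.

6.52 ms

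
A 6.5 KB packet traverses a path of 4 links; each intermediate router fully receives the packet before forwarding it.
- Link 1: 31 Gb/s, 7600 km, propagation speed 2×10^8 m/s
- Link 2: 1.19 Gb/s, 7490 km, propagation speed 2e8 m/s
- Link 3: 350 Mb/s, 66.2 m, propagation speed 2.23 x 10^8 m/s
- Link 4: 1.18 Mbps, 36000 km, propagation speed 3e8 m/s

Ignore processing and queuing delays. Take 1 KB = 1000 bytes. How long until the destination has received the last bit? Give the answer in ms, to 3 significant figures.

L = 52000 bits.
Transmission delays (L/R per hop): 0.00167742, 0.0436975, 0.148571, 44.0678 ms; sum = 44.2617 ms.
Propagation delays (d/s per hop): 38, 37.45, 0.000296861, 120 ms; sum = 195.45 ms.
End-to-end = 240 ms.

240 ms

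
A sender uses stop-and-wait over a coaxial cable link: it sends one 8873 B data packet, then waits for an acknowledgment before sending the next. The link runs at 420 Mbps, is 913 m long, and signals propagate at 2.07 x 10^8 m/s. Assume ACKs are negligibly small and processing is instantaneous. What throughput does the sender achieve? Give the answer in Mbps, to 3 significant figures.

399 Mbps

t_tx = L/R = 70984/420000000 = 0.00016901 s.
t_prop = 913/2.07e+08 = 4.41063e-06 s; RTT = 8.82126e-06 s.
Cycle = t_tx + RTT = 0.000177831 s.
Throughput = L / cycle = 70984 / 0.000177831 = 399 Mbps.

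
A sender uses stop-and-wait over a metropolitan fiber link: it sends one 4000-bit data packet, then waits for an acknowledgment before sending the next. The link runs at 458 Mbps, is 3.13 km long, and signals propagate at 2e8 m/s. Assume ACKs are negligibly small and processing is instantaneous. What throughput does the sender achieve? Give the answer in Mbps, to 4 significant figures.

99.92 Mbps

t_tx = L/R = 4000/458000000 = 8.73362e-06 s.
t_prop = 3130/200000000 = 1.565e-05 s; RTT = 3.13e-05 s.
Cycle = t_tx + RTT = 4.00336e-05 s.
Throughput = L / cycle = 4000 / 4.00336e-05 = 99.92 Mbps.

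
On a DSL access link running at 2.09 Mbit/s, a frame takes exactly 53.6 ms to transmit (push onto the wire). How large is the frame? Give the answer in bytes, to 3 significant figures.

L = R × t_tx = 2.09e+06 b/s × 0.0536 s = 112024 bits.
In bytes: 112024 / 8 = 14000 bytes.

14000 bytes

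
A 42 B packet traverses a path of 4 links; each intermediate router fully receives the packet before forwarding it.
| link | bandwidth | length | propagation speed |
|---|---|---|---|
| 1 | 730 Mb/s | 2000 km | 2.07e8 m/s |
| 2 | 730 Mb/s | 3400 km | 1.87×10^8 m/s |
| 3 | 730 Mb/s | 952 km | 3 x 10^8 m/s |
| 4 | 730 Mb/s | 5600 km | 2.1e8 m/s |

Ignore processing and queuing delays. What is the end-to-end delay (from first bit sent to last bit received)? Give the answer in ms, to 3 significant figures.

57.7 ms

L = 42 × 8 = 336 bits.
Transmission delay per hop = L/R = 336/730000000 = 0.000460274 ms; 4 hops → 0.0018411 ms.
Propagation delays (d/s per hop): 9.66184, 18.1818, 3.17333, 26.6667 ms; sum = 57.6837 ms.
End-to-end = 57.7 ms.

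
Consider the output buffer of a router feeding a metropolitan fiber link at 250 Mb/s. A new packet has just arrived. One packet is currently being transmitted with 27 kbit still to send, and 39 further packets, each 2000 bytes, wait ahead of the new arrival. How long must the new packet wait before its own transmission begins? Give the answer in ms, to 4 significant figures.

Each queued packet: L/R = 16000/250000000 = 0.064 ms.
39 queued → 2.496 ms.
Plus remaining 27000 bits of current packet: 0.108 ms.
Queuing delay = 2.604 ms.

2.604 ms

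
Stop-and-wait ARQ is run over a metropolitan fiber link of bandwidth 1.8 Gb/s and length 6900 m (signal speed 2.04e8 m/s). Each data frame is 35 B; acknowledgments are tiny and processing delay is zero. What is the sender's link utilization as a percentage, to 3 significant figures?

t_tx = L/R = 280/1800000000 = 1.55556e-07 s.
t_prop = 6900/204000000 = 3.38235e-05 s; RTT = 6.76471e-05 s.
Cycle = t_tx + RTT = 6.78026e-05 s.
Utilization = t_tx / cycle = 1.55556e-07/6.78026e-05 = 0.229 %.

0.229 %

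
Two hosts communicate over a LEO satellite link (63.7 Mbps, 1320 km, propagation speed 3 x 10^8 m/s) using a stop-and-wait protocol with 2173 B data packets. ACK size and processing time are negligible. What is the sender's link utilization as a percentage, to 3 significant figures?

3.01 %

t_tx = L/R = 17384/63700000 = 0.000272904 s.
t_prop = 1320000/300000000 = 0.0044 s; RTT = 0.0088 s.
Cycle = t_tx + RTT = 0.0090729 s.
Utilization = t_tx / cycle = 0.000272904/0.0090729 = 3.01 %.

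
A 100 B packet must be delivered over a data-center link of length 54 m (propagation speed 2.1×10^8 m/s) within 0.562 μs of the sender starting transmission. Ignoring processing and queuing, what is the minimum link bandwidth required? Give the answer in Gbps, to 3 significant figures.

L = 800 bits.
Propagation delay = 54 / 210000000 = 0.257143 μs.
Transmission budget = 0.562 − 0.257143 = 0.304857 μs.
R ≥ L / t_tx = 800 bits / 3.04857e-07 s = 2.62 Gbps.

2.62 Gbps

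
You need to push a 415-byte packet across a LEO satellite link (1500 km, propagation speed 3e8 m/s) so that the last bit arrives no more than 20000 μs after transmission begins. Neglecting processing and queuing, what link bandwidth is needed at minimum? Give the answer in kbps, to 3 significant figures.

L = 3320 bits.
Propagation delay = 1500000 / 300000000 = 5000 μs.
Transmission budget = 20000 − 5000 = 15000 μs.
R ≥ L / t_tx = 3320 bits / 0.015 s = 221 kbps.

221 kbps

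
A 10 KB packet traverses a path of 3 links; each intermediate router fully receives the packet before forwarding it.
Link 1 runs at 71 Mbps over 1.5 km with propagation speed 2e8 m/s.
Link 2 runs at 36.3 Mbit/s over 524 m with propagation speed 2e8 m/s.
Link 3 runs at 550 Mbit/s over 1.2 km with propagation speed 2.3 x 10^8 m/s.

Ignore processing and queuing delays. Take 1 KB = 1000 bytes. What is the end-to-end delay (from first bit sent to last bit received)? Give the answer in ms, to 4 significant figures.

3.491 ms

L = 80000 bits.
Transmission delays (L/R per hop): 1.12676, 2.20386, 0.145455 ms; sum = 3.47607 ms.
Propagation delays (d/s per hop): 0.0075, 0.00262, 0.00521739 ms; sum = 0.0153374 ms.
End-to-end = 3.491 ms.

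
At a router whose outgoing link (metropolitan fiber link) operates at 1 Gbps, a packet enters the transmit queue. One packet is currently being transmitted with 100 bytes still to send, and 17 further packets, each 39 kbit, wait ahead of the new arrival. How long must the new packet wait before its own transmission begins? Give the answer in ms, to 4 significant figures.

0.6638 ms

Each queued packet: L/R = 39000/1000000000 = 0.039 ms.
17 queued → 0.663 ms.
Plus remaining 800 bits of current packet: 0.0008 ms.
Queuing delay = 0.6638 ms.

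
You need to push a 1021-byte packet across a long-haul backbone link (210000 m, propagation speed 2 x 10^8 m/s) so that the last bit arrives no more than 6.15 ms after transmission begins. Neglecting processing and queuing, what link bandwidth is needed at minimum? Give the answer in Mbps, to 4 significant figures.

1.602 Mbps

L = 8168 bits.
Propagation delay = 210000 / 200000000 = 1.05 ms.
Transmission budget = 6.15 − 1.05 = 5.1 ms.
R ≥ L / t_tx = 8168 bits / 0.0051 s = 1.602 Mbps.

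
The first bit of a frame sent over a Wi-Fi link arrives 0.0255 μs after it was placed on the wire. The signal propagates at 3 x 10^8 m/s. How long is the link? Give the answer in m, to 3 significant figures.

d = s × t_prop = 300000000 × 2.55e-08 = 7.65 m.

7.65 m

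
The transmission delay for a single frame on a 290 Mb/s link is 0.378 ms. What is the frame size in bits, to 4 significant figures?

L = R × t_tx = 290000000 b/s × 0.000378 s = 109620 bits.

109600 bits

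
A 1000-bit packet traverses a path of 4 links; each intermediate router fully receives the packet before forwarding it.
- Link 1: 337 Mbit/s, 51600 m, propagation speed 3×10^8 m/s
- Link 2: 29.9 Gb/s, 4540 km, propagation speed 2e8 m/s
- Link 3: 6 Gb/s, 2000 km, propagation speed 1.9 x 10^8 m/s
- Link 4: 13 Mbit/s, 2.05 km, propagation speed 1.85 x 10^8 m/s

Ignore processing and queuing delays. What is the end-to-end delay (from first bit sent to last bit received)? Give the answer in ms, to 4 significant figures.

33.49 ms

Transmission delays (L/R per hop): 0.00296736, 3.34448e-05, 0.000166667, 0.0769231 ms; sum = 0.0800905 ms.
Propagation delays (d/s per hop): 0.172, 22.7, 10.5263, 0.0110811 ms; sum = 33.4094 ms.
End-to-end = 33.49 ms.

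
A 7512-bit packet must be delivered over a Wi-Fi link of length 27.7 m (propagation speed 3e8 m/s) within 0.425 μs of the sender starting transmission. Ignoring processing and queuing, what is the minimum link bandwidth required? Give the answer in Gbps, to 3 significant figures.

Propagation delay = 27.7 / 300000000 = 0.0923333 μs.
Transmission budget = 0.425 − 0.0923333 = 0.332667 μs.
R ≥ L / t_tx = 7512 bits / 3.32667e-07 s = 22.6 Gbps.

22.6 Gbps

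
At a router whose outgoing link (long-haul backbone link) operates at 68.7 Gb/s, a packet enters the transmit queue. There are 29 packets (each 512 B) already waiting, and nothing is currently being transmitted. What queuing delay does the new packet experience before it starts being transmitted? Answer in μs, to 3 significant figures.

1.73 μs

Each queued packet: L/R = 4096/68700000000 = 0.0596215 μs.
29 queued → 1.72902 μs.
Queuing delay = 1.73 μs.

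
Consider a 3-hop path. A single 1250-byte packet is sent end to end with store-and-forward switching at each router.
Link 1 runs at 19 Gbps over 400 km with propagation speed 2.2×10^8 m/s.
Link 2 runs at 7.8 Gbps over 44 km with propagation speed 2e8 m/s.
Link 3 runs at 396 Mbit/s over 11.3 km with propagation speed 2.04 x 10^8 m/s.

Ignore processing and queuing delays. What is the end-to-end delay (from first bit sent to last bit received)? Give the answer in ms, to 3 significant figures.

2.12 ms

L = 1250 × 8 = 10000 bits.
Transmission delays (L/R per hop): 0.000526316, 0.00128205, 0.0252525 ms; sum = 0.0270609 ms.
Propagation delays (d/s per hop): 1.81818, 0.22, 0.0553922 ms; sum = 2.09357 ms.
End-to-end = 2.12 ms.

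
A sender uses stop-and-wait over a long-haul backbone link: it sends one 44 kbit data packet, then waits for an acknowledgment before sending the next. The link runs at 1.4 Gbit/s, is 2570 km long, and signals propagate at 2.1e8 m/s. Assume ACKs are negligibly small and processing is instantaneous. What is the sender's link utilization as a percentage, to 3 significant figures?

t_tx = L/R = 44000/1400000000 = 3.14286e-05 s.
t_prop = 2570000/210000000 = 0.0122381 s; RTT = 0.0244762 s.
Cycle = t_tx + RTT = 0.0245076 s.
Utilization = t_tx / cycle = 3.14286e-05/0.0245076 = 0.128 %.

0.128 %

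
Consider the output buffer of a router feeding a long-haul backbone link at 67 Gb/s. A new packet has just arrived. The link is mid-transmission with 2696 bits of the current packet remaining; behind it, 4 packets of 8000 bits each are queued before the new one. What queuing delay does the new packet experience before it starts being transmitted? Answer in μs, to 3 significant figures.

Each queued packet: L/R = 8000/67000000000 = 0.119403 μs.
4 queued → 0.477612 μs.
Plus remaining 2696 bits of current packet: 0.0402388 μs.
Queuing delay = 0.518 μs.

0.518 μs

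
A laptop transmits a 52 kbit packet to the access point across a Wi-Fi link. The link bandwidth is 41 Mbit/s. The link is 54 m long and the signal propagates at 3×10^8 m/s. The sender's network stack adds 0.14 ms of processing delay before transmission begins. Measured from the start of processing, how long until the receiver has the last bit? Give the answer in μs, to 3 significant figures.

L = 52000 bits.
Transmission delay = L/R = 52000 / 41000000 = 1268.29 μs.
Propagation delay = d/s = 54 m / 300000000 m/s = 0.18 μs.
Plus processing delay 0.14 ms = 140 μs.
Total = 1410 μs.

1410 μs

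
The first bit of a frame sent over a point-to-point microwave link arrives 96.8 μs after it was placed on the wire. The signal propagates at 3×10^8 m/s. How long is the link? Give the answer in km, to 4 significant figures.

d = s × t_prop = 300000000 × 9.68e-05 = 29.04 km.

29.04 km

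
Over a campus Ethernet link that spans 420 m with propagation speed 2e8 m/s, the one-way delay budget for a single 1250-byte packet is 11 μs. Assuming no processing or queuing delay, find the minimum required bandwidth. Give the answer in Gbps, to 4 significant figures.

L = 10000 bits.
Propagation delay = 420 / 200000000 = 2.1 μs.
Transmission budget = 11 − 2.1 = 8.9 μs.
R ≥ L / t_tx = 10000 bits / 8.9e-06 s = 1.124 Gbps.

1.124 Gbps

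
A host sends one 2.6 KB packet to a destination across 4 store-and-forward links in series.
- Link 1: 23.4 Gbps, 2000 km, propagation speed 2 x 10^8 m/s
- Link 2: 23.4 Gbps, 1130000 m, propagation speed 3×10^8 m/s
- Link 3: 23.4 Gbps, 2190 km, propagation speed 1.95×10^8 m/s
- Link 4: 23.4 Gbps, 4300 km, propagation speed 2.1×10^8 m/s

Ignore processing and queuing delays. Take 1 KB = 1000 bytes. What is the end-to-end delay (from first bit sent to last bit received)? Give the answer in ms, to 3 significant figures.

45.5 ms

L = 20800 bits.
Transmission delay per hop = L/R = 20800/23400000000 = 0.000888889 ms; 4 hops → 0.00355556 ms.
Propagation delays (d/s per hop): 10, 3.76667, 11.2308, 20.4762 ms; sum = 45.4736 ms.
End-to-end = 45.5 ms.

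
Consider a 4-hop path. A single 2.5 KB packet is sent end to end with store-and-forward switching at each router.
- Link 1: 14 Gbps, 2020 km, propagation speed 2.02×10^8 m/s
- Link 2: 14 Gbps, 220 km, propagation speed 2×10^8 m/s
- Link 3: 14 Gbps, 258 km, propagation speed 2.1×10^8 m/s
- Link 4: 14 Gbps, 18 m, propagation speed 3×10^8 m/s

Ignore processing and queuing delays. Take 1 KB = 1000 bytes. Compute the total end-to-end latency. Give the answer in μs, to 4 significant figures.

12330 μs

L = 20000 bits.
Transmission delay per hop = L/R = 20000/14000000000 = 1.42857 μs; 4 hops → 5.71429 μs.
Propagation delays (d/s per hop): 10000, 1100, 1228.57, 0.06 μs; sum = 12328.6 μs.
End-to-end = 12330 μs.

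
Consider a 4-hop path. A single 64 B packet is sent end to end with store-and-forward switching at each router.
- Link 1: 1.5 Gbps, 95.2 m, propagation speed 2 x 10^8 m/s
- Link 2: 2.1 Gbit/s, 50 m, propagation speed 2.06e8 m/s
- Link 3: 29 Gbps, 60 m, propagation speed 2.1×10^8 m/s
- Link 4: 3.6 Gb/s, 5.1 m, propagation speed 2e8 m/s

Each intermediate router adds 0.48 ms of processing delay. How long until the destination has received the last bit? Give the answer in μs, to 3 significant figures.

1440 μs

L = 64 × 8 = 512 bits.
Transmission delays (L/R per hop): 0.341333, 0.24381, 0.0176552, 0.142222 μs; sum = 0.74502 μs.
Propagation delays (d/s per hop): 0.476, 0.242718, 0.285714, 0.0255 μs; sum = 1.02993 μs.
Processing at 3 router(s): 3 × 0.48 ms = 1440 μs.
End-to-end = 1440 μs.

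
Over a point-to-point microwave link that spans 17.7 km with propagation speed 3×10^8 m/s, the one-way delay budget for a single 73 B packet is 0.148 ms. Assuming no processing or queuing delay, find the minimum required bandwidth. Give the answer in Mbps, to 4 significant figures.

L = 584 bits.
Propagation delay = 17700 / 300000000 = 0.059 ms.
Transmission budget = 0.148 − 0.059 = 0.089 ms.
R ≥ L / t_tx = 584 bits / 8.9e-05 s = 6.562 Mbps.

6.562 Mbps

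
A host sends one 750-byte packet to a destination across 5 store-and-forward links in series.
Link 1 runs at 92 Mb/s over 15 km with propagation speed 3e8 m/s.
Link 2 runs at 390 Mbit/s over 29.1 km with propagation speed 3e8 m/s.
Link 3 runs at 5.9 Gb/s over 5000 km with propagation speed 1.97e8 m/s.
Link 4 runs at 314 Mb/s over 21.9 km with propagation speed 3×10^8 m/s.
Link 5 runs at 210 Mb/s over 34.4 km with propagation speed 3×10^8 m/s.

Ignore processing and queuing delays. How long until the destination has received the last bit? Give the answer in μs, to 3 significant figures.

25800 μs

L = 750 × 8 = 6000 bits.
Transmission delays (L/R per hop): 65.2174, 15.3846, 1.01695, 19.1083, 28.5714 μs; sum = 129.299 μs.
Propagation delays (d/s per hop): 50, 97, 25380.7, 73, 114.667 μs; sum = 25715.4 μs.
End-to-end = 25800 μs.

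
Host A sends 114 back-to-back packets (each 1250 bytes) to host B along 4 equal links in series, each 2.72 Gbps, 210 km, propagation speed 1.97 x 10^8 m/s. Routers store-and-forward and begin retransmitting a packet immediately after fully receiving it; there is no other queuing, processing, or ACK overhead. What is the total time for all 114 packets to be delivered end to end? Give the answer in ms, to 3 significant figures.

4.69 ms

Per-hop transmission t_tx = L/R = 10000/2720000000 = 0.00367647 ms.
Per-hop propagation t_prop = 210000/197000000 = 1.06599 ms.
Pipeline fill: first packet needs 4·t_tx to clear all hops; remaining 113 packets each add one t_tx.
Total = (4+114-1)·t_tx + 4·t_prop = 117·0.00367647 + 4·1.06599 = 4.69 ms.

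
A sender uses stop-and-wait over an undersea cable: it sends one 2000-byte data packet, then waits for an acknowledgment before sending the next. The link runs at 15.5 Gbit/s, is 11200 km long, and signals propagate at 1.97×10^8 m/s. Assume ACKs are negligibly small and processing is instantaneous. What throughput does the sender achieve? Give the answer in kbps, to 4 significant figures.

t_tx = L/R = 16000/15500000000 = 1.03226e-06 s.
t_prop = 11200000/197000000 = 0.0568528 s; RTT = 0.113706 s.
Cycle = t_tx + RTT = 0.113707 s.
Throughput = L / cycle = 16000 / 0.113707 = 140.7 kbps.

140.7 kbps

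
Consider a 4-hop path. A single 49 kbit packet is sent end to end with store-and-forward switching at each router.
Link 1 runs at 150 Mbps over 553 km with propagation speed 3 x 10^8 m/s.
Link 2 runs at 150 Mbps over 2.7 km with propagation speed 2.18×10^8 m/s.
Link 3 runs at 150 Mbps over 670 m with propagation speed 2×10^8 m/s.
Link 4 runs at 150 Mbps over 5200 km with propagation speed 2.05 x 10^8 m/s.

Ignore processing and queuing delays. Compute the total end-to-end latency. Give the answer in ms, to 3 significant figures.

L = 49000 bits.
Transmission delay per hop = L/R = 49000/150000000 = 0.326667 ms; 4 hops → 1.30667 ms.
Propagation delays (d/s per hop): 1.84333, 0.0123853, 0.00335, 25.3659 ms; sum = 27.2249 ms.
End-to-end = 28.5 ms.

28.5 ms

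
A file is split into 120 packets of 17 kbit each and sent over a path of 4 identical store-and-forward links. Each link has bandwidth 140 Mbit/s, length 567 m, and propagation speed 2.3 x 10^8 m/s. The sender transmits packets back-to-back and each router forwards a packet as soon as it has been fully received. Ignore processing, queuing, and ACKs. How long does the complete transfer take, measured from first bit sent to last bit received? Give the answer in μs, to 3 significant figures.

14900 μs

Per-hop transmission t_tx = L/R = 17000/140000000 = 121.429 μs.
Per-hop propagation t_prop = 567/2.3e+08 = 2.46522 μs.
Pipeline fill: first packet needs 4·t_tx to clear all hops; remaining 119 packets each add one t_tx.
Total = (4+120-1)·t_tx + 4·t_prop = 123·121.429 + 4·2.46522 = 14900 μs.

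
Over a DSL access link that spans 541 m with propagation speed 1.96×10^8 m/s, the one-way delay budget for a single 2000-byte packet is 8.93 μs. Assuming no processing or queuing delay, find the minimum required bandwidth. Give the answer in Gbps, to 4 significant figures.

2.593 Gbps

L = 16000 bits.
Propagation delay = 541 / 196000000 = 2.7602 μs.
Transmission budget = 8.93 − 2.7602 = 6.1698 μs.
R ≥ L / t_tx = 16000 bits / 6.1698e-06 s = 2.593 Gbps.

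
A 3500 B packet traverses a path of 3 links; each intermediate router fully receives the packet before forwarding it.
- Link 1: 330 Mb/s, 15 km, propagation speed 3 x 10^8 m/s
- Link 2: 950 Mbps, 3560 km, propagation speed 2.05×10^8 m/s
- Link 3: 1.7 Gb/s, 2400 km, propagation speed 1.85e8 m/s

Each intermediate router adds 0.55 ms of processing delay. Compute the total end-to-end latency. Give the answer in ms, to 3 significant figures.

L = 3500 × 8 = 28000 bits.
Transmission delays (L/R per hop): 0.0848485, 0.0294737, 0.0164706 ms; sum = 0.130793 ms.
Propagation delays (d/s per hop): 0.05, 17.3659, 12.973 ms; sum = 30.3888 ms.
Processing at 2 router(s): 2 × 0.55 ms = 1.1 ms.
End-to-end = 31.6 ms.

31.6 ms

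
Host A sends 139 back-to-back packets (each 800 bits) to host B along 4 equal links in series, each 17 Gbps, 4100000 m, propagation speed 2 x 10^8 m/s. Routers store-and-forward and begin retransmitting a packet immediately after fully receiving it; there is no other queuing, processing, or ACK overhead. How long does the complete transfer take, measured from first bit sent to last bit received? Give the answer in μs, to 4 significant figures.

Per-hop transmission t_tx = L/R = 800/17000000000 = 0.0470588 μs.
Per-hop propagation t_prop = 4100000/200000000 = 20500 μs.
Pipeline fill: first packet needs 4·t_tx to clear all hops; remaining 138 packets each add one t_tx.
Total = (4+139-1)·t_tx + 4·t_prop = 142·0.0470588 + 4·20500 = 82010 μs.

82010 μs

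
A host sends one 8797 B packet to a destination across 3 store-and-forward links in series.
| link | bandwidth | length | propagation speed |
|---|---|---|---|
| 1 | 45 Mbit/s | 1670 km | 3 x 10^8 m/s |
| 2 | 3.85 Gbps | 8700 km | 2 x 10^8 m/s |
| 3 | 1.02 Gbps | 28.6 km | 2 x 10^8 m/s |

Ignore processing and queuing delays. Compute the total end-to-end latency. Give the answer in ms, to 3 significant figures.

50.9 ms

L = 8797 × 8 = 70376 bits.
Transmission delays (L/R per hop): 1.56391, 0.0182795, 0.0689961 ms; sum = 1.65119 ms.
Propagation delays (d/s per hop): 5.56667, 43.5, 0.143 ms; sum = 49.2097 ms.
End-to-end = 50.9 ms.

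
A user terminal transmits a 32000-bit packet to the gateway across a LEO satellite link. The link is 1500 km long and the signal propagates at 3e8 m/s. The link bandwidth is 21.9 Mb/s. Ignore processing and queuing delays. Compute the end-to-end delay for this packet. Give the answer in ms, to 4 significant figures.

Transmission delay = L/R = 32000 / 21900000 = 1.46119 ms.
Propagation delay = d/s = 1500000 m / 300000000 m/s = 5 ms.
Total = 6.461 ms.

6.461 ms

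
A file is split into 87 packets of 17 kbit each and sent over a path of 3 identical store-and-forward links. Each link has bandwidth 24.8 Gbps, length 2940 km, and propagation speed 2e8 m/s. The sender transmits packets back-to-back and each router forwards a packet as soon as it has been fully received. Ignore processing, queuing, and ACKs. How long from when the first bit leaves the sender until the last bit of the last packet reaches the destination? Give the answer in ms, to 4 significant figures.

Per-hop transmission t_tx = L/R = 17000/24800000000 = 0.000685484 ms.
Per-hop propagation t_prop = 2940000/200000000 = 14.7 ms.
Pipeline fill: first packet needs 3·t_tx to clear all hops; remaining 86 packets each add one t_tx.
Total = (3+87-1)·t_tx + 3·t_prop = 89·0.000685484 + 3·14.7 = 44.16 ms.

44.16 ms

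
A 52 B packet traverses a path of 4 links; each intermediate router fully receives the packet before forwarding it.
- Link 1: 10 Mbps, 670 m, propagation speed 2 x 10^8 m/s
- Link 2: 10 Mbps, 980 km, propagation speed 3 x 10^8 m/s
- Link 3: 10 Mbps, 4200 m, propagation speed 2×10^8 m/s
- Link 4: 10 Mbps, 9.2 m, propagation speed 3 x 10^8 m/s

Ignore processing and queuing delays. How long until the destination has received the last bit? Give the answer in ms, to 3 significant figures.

3.46 ms

L = 52 × 8 = 416 bits.
Transmission delay per hop = L/R = 416/10000000 = 0.0416 ms; 4 hops → 0.1664 ms.
Propagation delays (d/s per hop): 0.00335, 3.26667, 0.021, 3.06667e-05 ms; sum = 3.29105 ms.
End-to-end = 3.46 ms.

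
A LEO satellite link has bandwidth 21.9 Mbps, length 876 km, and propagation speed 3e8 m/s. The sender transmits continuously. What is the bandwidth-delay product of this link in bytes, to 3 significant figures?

Propagation delay = 876000 / 300000000 = 0.00292 s.
BDP = R × t_prop = 21900000 × 0.00292 = 63948 bits.
In bytes: 63948/8 = 7990 bytes.

7990 bytes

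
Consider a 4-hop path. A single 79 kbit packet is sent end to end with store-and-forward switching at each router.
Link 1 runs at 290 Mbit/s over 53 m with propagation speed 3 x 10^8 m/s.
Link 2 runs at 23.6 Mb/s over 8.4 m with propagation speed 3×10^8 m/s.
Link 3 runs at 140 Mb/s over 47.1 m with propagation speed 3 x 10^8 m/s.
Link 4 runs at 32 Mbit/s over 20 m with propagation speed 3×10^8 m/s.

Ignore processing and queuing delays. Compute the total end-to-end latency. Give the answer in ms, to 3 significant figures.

6.65 ms

L = 79000 bits.
Transmission delays (L/R per hop): 0.272414, 3.34746, 0.564286, 2.46875 ms; sum = 6.65291 ms.
Propagation delays (d/s per hop): 0.000176667, 2.8e-05, 0.000157, 6.66667e-05 ms; sum = 0.000428333 ms.
End-to-end = 6.65 ms.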